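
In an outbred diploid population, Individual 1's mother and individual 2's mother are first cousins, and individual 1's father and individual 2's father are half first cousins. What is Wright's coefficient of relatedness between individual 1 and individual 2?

Relatedness sums over independent paths through distinct common ancestors.
Individual 1 and individual 2 are related in two ways: second cousins through their mothers (r = 1/32) and half second cousins through their fathers (r = 1/64).
r = 1/32 + 1/64 = 3/64 = 0.046875.

0.046875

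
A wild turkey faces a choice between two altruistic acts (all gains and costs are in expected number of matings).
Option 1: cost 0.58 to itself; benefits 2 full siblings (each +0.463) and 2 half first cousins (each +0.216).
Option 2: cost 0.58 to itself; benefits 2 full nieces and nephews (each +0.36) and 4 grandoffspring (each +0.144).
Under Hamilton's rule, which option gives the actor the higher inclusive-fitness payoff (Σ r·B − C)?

Option 1: r to a full sibling = 0.5.
Option 1: r to a half first cousin = 0.0625.
Option 1: Σ r·B − C = (2·0.5·0.463 + 2·0.0625·0.216) − 0.58 = -0.09.
Option 2: r to a full niece or nephew = 0.25.
Option 2: r to a grandoffspring = 0.25.
Option 2: Σ r·B − C = (2·0.25·0.36 + 4·0.25·0.144) − 0.58 = -0.256.
Option 1 has the higher net inclusive-fitness payoff.

Option 1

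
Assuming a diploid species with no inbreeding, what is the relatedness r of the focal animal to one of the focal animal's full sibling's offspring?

0.25

Each parent–offspring link contributes a factor of 1/2, and independent paths through distinct common ancestors add.
Full aunt/uncle↔niece/nephew: two paths of length 3 through the shared grandparent pair: r = 2·(1/2)^3 = 1/4.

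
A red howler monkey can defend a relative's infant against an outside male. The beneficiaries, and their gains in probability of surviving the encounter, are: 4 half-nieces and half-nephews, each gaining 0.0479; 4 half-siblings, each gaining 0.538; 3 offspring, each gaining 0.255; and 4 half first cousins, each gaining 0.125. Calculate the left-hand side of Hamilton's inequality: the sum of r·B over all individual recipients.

r to a half-niece or half-nephew = 1/8 (half-aunt/uncle↔niece/nephew: one path of length 3: r = (1/2)^3 = 1/8).
r to a half-sibling = 1/4 (half-sibs share one parent — one path of length 2: r = (1/2)^2 = 1/4).
r to an offspring = 1/2 (one parent–offspring link: r = (1/2)^1 = 1/2).
r to a half first cousin = 1/16 (half first cousins share one grandparent — one path of length 4: r = (1/2)^4 = 1/16).
Summing one r·B term per recipient: 4·0.125·0.0479 + 4·0.25·0.538 + 3·0.5·0.255 + 4·0.0625·0.125 = 0.9757.

0.9757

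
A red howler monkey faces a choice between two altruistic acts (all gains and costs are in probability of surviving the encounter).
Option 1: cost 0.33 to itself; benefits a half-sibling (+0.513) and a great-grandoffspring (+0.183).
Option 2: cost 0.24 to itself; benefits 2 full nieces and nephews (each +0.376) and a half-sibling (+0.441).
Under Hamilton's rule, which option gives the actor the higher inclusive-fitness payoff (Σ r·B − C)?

Option 2

Option 1: r to a half-sibling = 0.25.
Option 1: r to a great-grandoffspring = 0.125.
Option 1: Σ r·B − C = (1·0.25·0.513 + 1·0.125·0.183) − 0.33 = -0.178875.
Option 2: r to a full niece or nephew = 0.25.
Option 2: r to a half-sibling = 0.25.
Option 2: Σ r·B − C = (2·0.25·0.376 + 1·0.25·0.441) − 0.24 = 0.05825.
Option 2 has the higher net inclusive-fitness payoff.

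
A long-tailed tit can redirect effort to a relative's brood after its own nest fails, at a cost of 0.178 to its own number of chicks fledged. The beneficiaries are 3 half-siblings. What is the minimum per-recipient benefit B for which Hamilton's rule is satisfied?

r to a half-sibling = 1/4 (half-sibs share one parent — one path of length 2: r = (1/2)^2 = 1/4).
Hamilton's rule with n recipients of equal r: n·r·B > C, so B > C/(n·r) = 0.178/(3·0.25) = 0.2373.

0.2373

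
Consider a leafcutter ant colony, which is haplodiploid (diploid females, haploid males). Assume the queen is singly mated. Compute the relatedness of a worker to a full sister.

0.75

Haplodiploid full sisters inherit their father's entire haploid genome identically (contributing 1/2) and on average half of their mother's contribution (1/2 · 1/2 = 1/4); r = 1/2 + 1/4 = 3/4.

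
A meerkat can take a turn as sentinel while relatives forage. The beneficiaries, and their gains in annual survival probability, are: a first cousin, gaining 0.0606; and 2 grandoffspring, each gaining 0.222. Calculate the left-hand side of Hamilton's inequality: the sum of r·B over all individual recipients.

0.118575

r to a first cousin = 1/8 (first cousins share one grandparent pair — two paths of length 4: r = 2·(1/2)^4 = 1/8).
r to a grandoffspring = 1/4 (two parent–offspring links: r = (1/2)^2 = 1/4).
Summing one r·B term per recipient: 1·0.125·0.0606 + 2·0.25·0.222 = 0.118575.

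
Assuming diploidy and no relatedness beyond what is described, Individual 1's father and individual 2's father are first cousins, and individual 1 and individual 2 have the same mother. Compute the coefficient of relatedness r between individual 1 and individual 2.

Relatedness sums over independent paths through distinct common ancestors.
Individual 1 and individual 2 are related in two ways: second cousins through their fathers (r = 1/32) and half-sibs through their shared mother (r = 1/4).
r = 1/32 + 1/4 = 9/32 = 0.28125.

0.28125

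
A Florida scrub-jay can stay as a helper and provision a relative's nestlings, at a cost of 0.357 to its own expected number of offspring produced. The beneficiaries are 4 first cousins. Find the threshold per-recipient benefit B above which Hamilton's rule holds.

0.714

r to a first cousin = 0.125 (first cousins share one grandparent pair — two paths of length 4: r = 2·(1/2)^4 = 1/8).
Hamilton's rule with n recipients of equal r: n·r·B > C, so B > C/(n·r) = 0.357/(4·0.125) = 0.714.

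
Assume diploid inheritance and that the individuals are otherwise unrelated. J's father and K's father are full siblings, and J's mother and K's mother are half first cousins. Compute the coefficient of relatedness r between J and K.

Independent pedigree routes through distinct common ancestors add.
J and K are related in two ways: first cousins through their fathers (r = 1/8) and half second cousins through their mothers (r = 1/64).
r = 1/8 + 1/64 = 0.140625.

0.140625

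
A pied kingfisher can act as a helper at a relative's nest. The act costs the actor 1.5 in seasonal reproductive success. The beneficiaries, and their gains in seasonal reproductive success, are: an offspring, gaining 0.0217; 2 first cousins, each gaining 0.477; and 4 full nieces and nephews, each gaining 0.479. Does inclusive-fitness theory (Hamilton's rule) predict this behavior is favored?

No

Hamilton's rule: the trait is favored when the sum of r·B over every recipient exceeds the actor's cost C.
r to an offspring = 1/2 (one parent–offspring link: r = (1/2)^1 = 1/2).
r to a first cousin = 1/8 (first cousins share one grandparent pair — two paths of length 4: r = 2·(1/2)^4 = 1/8).
r to a full niece or nephew = 1/4 (full aunt/uncle↔niece/nephew: two paths of length 3 through the shared grandparent pair: r = 2·(1/2)^3 = 1/4).
Summing one r·B term per recipient: 1·0.5·0.0217 + 2·0.125·0.477 + 4·0.25·0.479 = 0.6091.
0.6091 < 1.5: the indirect benefit is less than the cost.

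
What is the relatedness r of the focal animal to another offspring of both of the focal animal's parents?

0.5

Each parent–offspring link contributes a factor of 1/2, and independent paths through distinct common ancestors add.
Full sibs share both parents — two paths of length 2: r = 2·(1/2)^2 = 1/2.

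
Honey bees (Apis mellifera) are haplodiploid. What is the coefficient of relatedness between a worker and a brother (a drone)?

0.25

Her haploid brother carries none of their father's genes and a random half of their mother's genome; that half matches the maternal half of her own genome with probability 1/2: r = 1/2 · 1/2 = 1/4.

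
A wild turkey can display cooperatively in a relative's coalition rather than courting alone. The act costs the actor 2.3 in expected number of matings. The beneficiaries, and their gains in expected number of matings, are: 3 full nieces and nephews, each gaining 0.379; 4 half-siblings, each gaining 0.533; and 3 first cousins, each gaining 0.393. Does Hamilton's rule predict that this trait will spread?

No

Hamilton's rule: the trait is favored when the sum of r·B over every recipient exceeds the actor's cost C.
r to a full niece or nephew = 0.25 (full aunt/uncle↔niece/nephew: two paths of length 3 through the shared grandparent pair: r = 2·(1/2)^3 = 1/4).
r to a half-sibling = 0.25 (half-sibs share one parent — one path of length 2: r = (1/2)^2 = 1/4).
r to a first cousin = 0.125 (first cousins share one grandparent pair — two paths of length 4: r = 2·(1/2)^4 = 1/8).
Summing one r·B term per recipient: 3·0.25·0.379 + 4·0.25·0.533 + 3·0.125·0.393 = 0.964625.
0.964625 < 2.3: the indirect benefit is less than the cost.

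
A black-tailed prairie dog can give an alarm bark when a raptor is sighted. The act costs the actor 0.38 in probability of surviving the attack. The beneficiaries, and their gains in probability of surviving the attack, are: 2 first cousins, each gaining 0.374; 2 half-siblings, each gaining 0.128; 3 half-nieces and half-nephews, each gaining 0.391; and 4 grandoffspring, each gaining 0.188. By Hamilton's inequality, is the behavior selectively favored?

Hamilton's rule: the trait is favored when the sum of r·B over every recipient exceeds the actor's cost C.
r to a first cousin = 1/8 (first cousins share one grandparent pair — two paths of length 4: r = 2·(1/2)^4 = 1/8).
r to a half-sibling = 0.25 (half-sibs share one parent — one path of length 2: r = (1/2)^2 = 1/4).
r to a half-niece or half-nephew = 0.125 (half-aunt/uncle↔niece/nephew: one path of length 3: r = (1/2)^3 = 1/8).
r to a grandoffspring = 1/4 (two parent–offspring links: r = (1/2)^2 = 1/4).
Summing one r·B term per recipient: 2·0.125·0.374 + 2·0.25·0.128 + 3·0.125·0.391 + 4·0.25·0.188 = 0.492125.
0.492125 > 0.38: the indirect benefit exceeds the cost.

Yes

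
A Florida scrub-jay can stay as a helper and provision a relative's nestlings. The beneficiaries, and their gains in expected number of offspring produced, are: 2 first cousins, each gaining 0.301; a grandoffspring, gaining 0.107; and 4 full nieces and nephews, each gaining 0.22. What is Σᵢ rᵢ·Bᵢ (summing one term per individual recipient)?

0.322

r to a first cousin = 0.125 (first cousins share one grandparent pair — two paths of length 4: r = 2·(1/2)^4 = 1/8).
r to a grandoffspring = 1/4 (two parent–offspring links: r = (1/2)^2 = 1/4).
r to a full niece or nephew = 0.25 (full aunt/uncle↔niece/nephew: two paths of length 3 through the shared grandparent pair: r = 2·(1/2)^3 = 1/4).
Summing one r·B term per recipient: 2·0.125·0.301 + 1·0.25·0.107 + 4·0.25·0.22 = 0.322.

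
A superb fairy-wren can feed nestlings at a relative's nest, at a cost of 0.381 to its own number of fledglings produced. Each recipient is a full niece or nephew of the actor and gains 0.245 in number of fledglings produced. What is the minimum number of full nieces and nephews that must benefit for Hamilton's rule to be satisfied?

r to a full niece or nephew = 0.25 (full aunt/uncle↔niece/nephew: two paths of length 3 through the shared grandparent pair: r = 2·(1/2)^3 = 1/4).
Hamilton's rule: n·r·B > C  ⇒  n > C/(r·B) = 0.381/(0.25·0.245) = 6.22.
The smallest integer exceeding 6.22 is 7.

7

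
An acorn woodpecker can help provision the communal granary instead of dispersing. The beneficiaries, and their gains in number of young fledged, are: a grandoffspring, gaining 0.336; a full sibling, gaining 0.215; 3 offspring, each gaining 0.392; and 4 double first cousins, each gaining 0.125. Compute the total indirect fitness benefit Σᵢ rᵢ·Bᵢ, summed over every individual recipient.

0.9045

r to a grandoffspring = 1/4 (two parent–offspring links: r = (1/2)^2 = 1/4).
r to a full sibling = 0.5 (full sibs share both parents — two paths of length 2: r = 2·(1/2)^2 = 1/2).
r to an offspring = 0.5 (one parent–offspring link: r = (1/2)^1 = 1/2).
r to a double first cousin = 1/4 (double first cousins share both grandparent pairs — four paths of length 4: r = 4·(1/2)^4 = 1/4).
Summing one r·B term per recipient: 1·0.25·0.336 + 1·0.5·0.215 + 3·0.5·0.392 + 4·0.25·0.125 = 0.9045.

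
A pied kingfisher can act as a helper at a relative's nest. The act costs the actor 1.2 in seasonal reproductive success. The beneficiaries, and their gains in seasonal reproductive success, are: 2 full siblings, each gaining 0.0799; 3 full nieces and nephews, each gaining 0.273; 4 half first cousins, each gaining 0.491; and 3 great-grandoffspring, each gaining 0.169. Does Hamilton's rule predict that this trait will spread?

Hamilton's rule: the trait is favored when the sum of r·B over every recipient exceeds the actor's cost C.
r to a full sibling = 1/2 (full sibs share both parents — two paths of length 2: r = 2·(1/2)^2 = 1/2).
r to a full niece or nephew = 0.25 (full aunt/uncle↔niece/nephew: two paths of length 3 through the shared grandparent pair: r = 2·(1/2)^3 = 1/4).
r to a half first cousin = 0.0625 (half first cousins share one grandparent — one path of length 4: r = (1/2)^4 = 1/16).
r to a great-grandoffspring = 0.125 (three parent–offspring links: r = (1/2)^3 = 1/8).
Summing one r·B term per recipient: 2·0.5·0.0799 + 3·0.25·0.273 + 4·0.0625·0.491 + 3·0.125·0.169 = 0.470775.
0.470775 < 1.2: the indirect benefit is less than the cost.

No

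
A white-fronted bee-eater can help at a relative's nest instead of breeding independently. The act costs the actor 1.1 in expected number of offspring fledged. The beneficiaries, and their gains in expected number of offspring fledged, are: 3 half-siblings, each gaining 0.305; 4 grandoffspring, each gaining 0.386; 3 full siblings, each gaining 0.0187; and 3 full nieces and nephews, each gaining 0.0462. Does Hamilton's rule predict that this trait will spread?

Hamilton's rule: the trait is favored when the sum of r·B over every recipient exceeds the actor's cost C.
r to a half-sibling = 1/4 (half-sibs share one parent — one path of length 2: r = (1/2)^2 = 1/4).
r to a grandoffspring = 0.25 (two parent–offspring links: r = (1/2)^2 = 1/4).
r to a full sibling = 1/2 (full sibs share both parents — two paths of length 2: r = 2·(1/2)^2 = 1/2).
r to a full niece or nephew = 1/4 (full aunt/uncle↔niece/nephew: two paths of length 3 through the shared grandparent pair: r = 2·(1/2)^3 = 1/4).
Summing one r·B term per recipient: 3·0.25·0.305 + 4·0.25·0.386 + 3·0.5·0.0187 + 3·0.25·0.0462 = 0.67745.
0.67745 < 1.1: the indirect benefit is less than the cost.

No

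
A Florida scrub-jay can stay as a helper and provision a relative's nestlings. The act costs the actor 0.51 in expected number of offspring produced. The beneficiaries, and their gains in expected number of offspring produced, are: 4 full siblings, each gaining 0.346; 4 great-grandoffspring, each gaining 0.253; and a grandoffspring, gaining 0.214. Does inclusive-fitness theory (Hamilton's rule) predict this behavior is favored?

Hamilton's rule: the trait is favored when the sum of r·B over every recipient exceeds the actor's cost C.
r to a full sibling = 1/2 (full sibs share both parents — two paths of length 2: r = 2·(1/2)^2 = 1/2).
r to a great-grandoffspring = 0.125 (three parent–offspring links: r = (1/2)^3 = 1/8).
r to a grandoffspring = 0.25 (two parent–offspring links: r = (1/2)^2 = 1/4).
Summing one r·B term per recipient: 4·0.5·0.346 + 4·0.125·0.253 + 1·0.25·0.214 = 0.872.
0.872 > 0.51: the indirect benefit exceeds the cost.

Yes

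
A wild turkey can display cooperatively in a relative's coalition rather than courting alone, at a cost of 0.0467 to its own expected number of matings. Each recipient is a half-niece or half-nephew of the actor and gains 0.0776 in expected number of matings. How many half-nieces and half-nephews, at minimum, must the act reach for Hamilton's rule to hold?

r to a half-niece or half-nephew = 0.125 (half-aunt/uncle↔niece/nephew: one path of length 3: r = (1/2)^3 = 1/8).
Hamilton's rule: n·r·B > C  ⇒  n > C/(r·B) = 0.0467/(0.125·0.0776) = 4.814.
The smallest integer exceeding 4.814 is 5.

5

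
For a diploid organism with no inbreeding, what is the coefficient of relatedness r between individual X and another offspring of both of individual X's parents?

0.5

Each parent–offspring link contributes a factor of 1/2, and independent paths through distinct common ancestors add.
Full sibs share both parents — two paths of length 2: r = 2·(1/2)^2 = 1/2.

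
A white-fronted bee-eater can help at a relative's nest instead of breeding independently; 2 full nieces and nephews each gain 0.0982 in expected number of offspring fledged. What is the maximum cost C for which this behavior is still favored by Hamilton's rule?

r to a full niece or nephew = 1/4 (full aunt/uncle↔niece/nephew: two paths of length 3 through the shared grandparent pair: r = 2·(1/2)^3 = 1/4).
Hamilton's rule: n·r·B > C, so the trait is favored while C < n·r·B = 2·0.25·0.0982 = 0.0491.

0.0491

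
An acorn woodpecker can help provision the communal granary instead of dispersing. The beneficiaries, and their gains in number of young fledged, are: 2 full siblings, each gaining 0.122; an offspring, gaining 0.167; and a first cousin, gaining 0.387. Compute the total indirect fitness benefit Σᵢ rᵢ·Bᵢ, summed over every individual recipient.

r to a full sibling = 0.5 (full sibs share both parents — two paths of length 2: r = 2·(1/2)^2 = 1/2).
r to an offspring = 0.5 (one parent–offspring link: r = (1/2)^1 = 1/2).
r to a first cousin = 1/8 (first cousins share one grandparent pair — two paths of length 4: r = 2·(1/2)^4 = 1/8).
Summing one r·B term per recipient: 2·0.5·0.122 + 1·0.5·0.167 + 1·0.125·0.387 = 0.253875.

0.253875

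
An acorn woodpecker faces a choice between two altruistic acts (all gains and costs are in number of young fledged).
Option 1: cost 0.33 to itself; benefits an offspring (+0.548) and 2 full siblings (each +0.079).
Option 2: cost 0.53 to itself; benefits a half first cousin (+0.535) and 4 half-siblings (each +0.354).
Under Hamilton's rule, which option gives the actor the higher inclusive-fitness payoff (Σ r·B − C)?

Option 1: r to an offspring = 0.5.
Option 1: r to a full sibling = 0.5.
Option 1: Σ r·B − C = (1·0.5·0.548 + 2·0.5·0.079) − 0.33 = 0.023.
Option 2: r to a half first cousin = 0.0625.
Option 2: r to a half-sibling = 0.25.
Option 2: Σ r·B − C = (1·0.0625·0.535 + 4·0.25·0.354) − 0.53 = -0.1425625.
Option 1 has the higher net inclusive-fitness payoff.

Option 1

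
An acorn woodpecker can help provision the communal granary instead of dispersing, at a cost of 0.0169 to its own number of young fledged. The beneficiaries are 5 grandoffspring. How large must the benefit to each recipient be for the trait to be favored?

0.0135

r to a grandoffspring = 1/4 (two parent–offspring links: r = (1/2)^2 = 1/4).
Hamilton's rule with n recipients of equal r: n·r·B > C, so B > C/(n·r) = 0.0169/(5·0.25) = 0.0135.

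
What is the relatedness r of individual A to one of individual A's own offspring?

Each parent–offspring link contributes a factor of 1/2, and independent paths through distinct common ancestors add.
One parent–offspring link: r = (1/2)^1 = 1/2.

0.5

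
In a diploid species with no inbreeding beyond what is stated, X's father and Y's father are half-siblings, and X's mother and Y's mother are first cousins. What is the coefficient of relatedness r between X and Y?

0.09375

Relatedness sums over independent paths through distinct common ancestors.
X and Y are related in two ways: half first cousins through their fathers (r = 1/16) and second cousins through their mothers (r = 1/32).
r = 1/16 + 1/32 = 3/32 = 0.09375.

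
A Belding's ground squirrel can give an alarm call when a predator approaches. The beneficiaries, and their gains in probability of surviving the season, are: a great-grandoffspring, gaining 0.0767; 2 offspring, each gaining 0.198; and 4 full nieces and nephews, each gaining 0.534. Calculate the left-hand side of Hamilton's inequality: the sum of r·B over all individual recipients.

0.7415875

r to a great-grandoffspring = 1/8 (three parent–offspring links: r = (1/2)^3 = 1/8).
r to an offspring = 1/2 (one parent–offspring link: r = (1/2)^1 = 1/2).
r to a full niece or nephew = 0.25 (full aunt/uncle↔niece/nephew: two paths of length 3 through the shared grandparent pair: r = 2·(1/2)^3 = 1/4).
Summing one r·B term per recipient: 1·0.125·0.0767 + 2·0.5·0.198 + 4·0.25·0.534 = 0.7415875.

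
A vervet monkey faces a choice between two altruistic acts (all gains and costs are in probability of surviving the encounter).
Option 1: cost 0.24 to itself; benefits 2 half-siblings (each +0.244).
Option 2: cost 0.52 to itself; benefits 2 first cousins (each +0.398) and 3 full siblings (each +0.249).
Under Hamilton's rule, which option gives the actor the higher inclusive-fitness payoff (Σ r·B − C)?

Option 1: r to a half-sibling = 0.25.
Option 1: Σ r·B − C = (2·0.25·0.244) − 0.24 = -0.118.
Option 2: r to a first cousin = 0.125.
Option 2: r to a full sibling = 0.5.
Option 2: Σ r·B − C = (2·0.125·0.398 + 3·0.5·0.249) − 0.52 = -0.047.
Option 2 has the higher net inclusive-fitness payoff.

Option 2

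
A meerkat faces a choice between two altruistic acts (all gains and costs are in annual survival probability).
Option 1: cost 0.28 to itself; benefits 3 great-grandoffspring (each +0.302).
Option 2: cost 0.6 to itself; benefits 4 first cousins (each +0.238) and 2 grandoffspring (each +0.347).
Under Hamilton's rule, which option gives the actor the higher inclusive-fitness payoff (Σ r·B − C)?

Option 1

Option 1: r to a great-grandoffspring = 0.125.
Option 1: Σ r·B − C = (3·0.125·0.302) − 0.28 = -0.16675.
Option 2: r to a first cousin = 0.125.
Option 2: r to a grandoffspring = 0.25.
Option 2: Σ r·B − C = (4·0.125·0.238 + 2·0.25·0.347) − 0.6 = -0.3075.
Option 1 has the higher net inclusive-fitness payoff.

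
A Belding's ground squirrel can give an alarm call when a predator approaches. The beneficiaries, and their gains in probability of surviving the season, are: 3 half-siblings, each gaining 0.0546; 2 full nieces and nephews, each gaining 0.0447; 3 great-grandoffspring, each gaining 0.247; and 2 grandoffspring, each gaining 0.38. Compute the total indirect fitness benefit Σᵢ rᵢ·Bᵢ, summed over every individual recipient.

r to a half-sibling = 1/4 (half-sibs share one parent — one path of length 2: r = (1/2)^2 = 1/4).
r to a full niece or nephew = 0.25 (full aunt/uncle↔niece/nephew: two paths of length 3 through the shared grandparent pair: r = 2·(1/2)^3 = 1/4).
r to a great-grandoffspring = 1/8 (three parent–offspring links: r = (1/2)^3 = 1/8).
r to a grandoffspring = 1/4 (two parent–offspring links: r = (1/2)^2 = 1/4).
Summing one r·B term per recipient: 3·0.25·0.0546 + 2·0.25·0.0447 + 3·0.125·0.247 + 2·0.25·0.38 = 0.345925.

0.345925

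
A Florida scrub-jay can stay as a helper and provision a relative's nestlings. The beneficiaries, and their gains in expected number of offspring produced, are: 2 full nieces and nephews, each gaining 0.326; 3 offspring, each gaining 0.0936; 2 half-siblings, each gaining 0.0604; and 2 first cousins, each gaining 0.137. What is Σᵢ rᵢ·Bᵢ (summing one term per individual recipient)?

0.36785

r to a full niece or nephew = 0.25 (full aunt/uncle↔niece/nephew: two paths of length 3 through the shared grandparent pair: r = 2·(1/2)^3 = 1/4).
r to an offspring = 0.5 (one parent–offspring link: r = (1/2)^1 = 1/2).
r to a half-sibling = 1/4 (half-sibs share one parent — one path of length 2: r = (1/2)^2 = 1/4).
r to a first cousin = 1/8 (first cousins share one grandparent pair — two paths of length 4: r = 2·(1/2)^4 = 1/8).
Summing one r·B term per recipient: 2·0.25·0.326 + 3·0.5·0.0936 + 2·0.25·0.0604 + 2·0.125·0.137 = 0.36785.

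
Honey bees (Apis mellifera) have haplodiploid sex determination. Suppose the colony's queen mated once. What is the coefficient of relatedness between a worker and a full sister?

Haplodiploid full sisters inherit their father's entire haploid genome identically (contributing 1/2) and on average half of their mother's contribution (1/2 · 1/2 = 1/4); r = 1/2 + 1/4 = 3/4.

0.75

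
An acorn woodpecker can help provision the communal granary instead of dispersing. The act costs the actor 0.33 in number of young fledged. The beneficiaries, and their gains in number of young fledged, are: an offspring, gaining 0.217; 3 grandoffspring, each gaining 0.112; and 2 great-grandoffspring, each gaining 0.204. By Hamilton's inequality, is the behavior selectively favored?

No

Hamilton's rule: the trait is favored when the sum of r·B over every recipient exceeds the actor's cost C.
r to an offspring = 1/2 (one parent–offspring link: r = (1/2)^1 = 1/2).
r to a grandoffspring = 0.25 (two parent–offspring links: r = (1/2)^2 = 1/4).
r to a great-grandoffspring = 1/8 (three parent–offspring links: r = (1/2)^3 = 1/8).
Summing one r·B term per recipient: 1·0.5·0.217 + 3·0.25·0.112 + 2·0.125·0.204 = 0.2435.
0.2435 < 0.33: the indirect benefit is less than the cost.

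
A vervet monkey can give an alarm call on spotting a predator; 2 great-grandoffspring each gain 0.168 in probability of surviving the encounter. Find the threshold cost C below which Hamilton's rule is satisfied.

0.042

r to a great-grandoffspring = 0.125 (three parent–offspring links: r = (1/2)^3 = 1/8).
Hamilton's rule: n·r·B > C, so the trait is favored while C < n·r·B = 2·0.125·0.168 = 0.042.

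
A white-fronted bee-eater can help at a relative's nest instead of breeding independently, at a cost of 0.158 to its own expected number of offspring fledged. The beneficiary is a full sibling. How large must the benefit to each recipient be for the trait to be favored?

r to a full sibling = 1/2 (full sibs share both parents — two paths of length 2: r = 2·(1/2)^2 = 1/2).
Hamilton's rule with n recipients of equal r: n·r·B > C, so B > C/(n·r) = 0.158/(1·0.5) = 0.316.

0.316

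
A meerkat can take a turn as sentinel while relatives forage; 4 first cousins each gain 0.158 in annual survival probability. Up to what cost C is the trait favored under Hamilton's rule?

0.079

r to a first cousin = 1/8 (first cousins share one grandparent pair — two paths of length 4: r = 2·(1/2)^4 = 1/8).
Hamilton's rule: n·r·B > C, so the trait is favored while C < n·r·B = 4·0.125·0.158 = 0.079.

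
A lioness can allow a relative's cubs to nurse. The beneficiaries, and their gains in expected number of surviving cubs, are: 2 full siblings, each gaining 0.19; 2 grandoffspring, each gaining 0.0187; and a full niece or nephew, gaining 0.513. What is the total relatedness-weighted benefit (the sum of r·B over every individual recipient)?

r to a full sibling = 1/2 (full sibs share both parents — two paths of length 2: r = 2·(1/2)^2 = 1/2).
r to a grandoffspring = 0.25 (two parent–offspring links: r = (1/2)^2 = 1/4).
r to a full niece or nephew = 0.25 (full aunt/uncle↔niece/nephew: two paths of length 3 through the shared grandparent pair: r = 2·(1/2)^3 = 1/4).
Summing one r·B term per recipient: 2·0.5·0.19 + 2·0.25·0.0187 + 1·0.25·0.513 = 0.3276.

0.3276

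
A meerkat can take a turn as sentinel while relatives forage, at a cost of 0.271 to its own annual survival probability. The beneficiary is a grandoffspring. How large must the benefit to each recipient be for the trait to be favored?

1.084

r to a grandoffspring = 1/4 (two parent–offspring links: r = (1/2)^2 = 1/4).
Hamilton's rule with n recipients of equal r: n·r·B > C, so B > C/(n·r) = 0.271/(1·0.25) = 1.084.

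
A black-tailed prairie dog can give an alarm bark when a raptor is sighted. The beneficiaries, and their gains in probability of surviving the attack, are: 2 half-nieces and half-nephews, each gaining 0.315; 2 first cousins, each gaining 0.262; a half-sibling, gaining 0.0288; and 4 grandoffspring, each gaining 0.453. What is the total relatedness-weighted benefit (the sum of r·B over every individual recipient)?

r to a half-niece or half-nephew = 1/8 (half-aunt/uncle↔niece/nephew: one path of length 3: r = (1/2)^3 = 1/8).
r to a first cousin = 1/8 (first cousins share one grandparent pair — two paths of length 4: r = 2·(1/2)^4 = 1/8).
r to a half-sibling = 1/4 (half-sibs share one parent — one path of length 2: r = (1/2)^2 = 1/4).
r to a grandoffspring = 0.25 (two parent–offspring links: r = (1/2)^2 = 1/4).
Summing one r·B term per recipient: 2·0.125·0.315 + 2·0.125·0.262 + 1·0.25·0.0288 + 4·0.25·0.453 = 0.60445.

0.60445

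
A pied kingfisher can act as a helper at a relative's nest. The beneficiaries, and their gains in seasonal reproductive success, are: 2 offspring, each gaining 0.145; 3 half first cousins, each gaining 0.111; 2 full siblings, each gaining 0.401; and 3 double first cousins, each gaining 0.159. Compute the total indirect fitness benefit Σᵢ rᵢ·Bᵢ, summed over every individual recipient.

r to an offspring = 0.5 (one parent–offspring link: r = (1/2)^1 = 1/2).
r to a half first cousin = 0.0625 (half first cousins share one grandparent — one path of length 4: r = (1/2)^4 = 1/16).
r to a full sibling = 0.5 (full sibs share both parents — two paths of length 2: r = 2·(1/2)^2 = 1/2).
r to a double first cousin = 1/4 (double first cousins share both grandparent pairs — four paths of length 4: r = 4·(1/2)^4 = 1/4).
Summing one r·B term per recipient: 2·0.5·0.145 + 3·0.0625·0.111 + 2·0.5·0.401 + 3·0.25·0.159 = 0.6860625.

0.6860625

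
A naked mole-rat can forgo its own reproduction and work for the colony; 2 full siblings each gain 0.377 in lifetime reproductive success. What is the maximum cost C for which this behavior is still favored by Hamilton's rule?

r to a full sibling = 0.5 (full sibs share both parents — two paths of length 2: r = 2·(1/2)^2 = 1/2).
Hamilton's rule: n·r·B > C, so the trait is favored while C < n·r·B = 2·0.5·0.377 = 0.377.

0.377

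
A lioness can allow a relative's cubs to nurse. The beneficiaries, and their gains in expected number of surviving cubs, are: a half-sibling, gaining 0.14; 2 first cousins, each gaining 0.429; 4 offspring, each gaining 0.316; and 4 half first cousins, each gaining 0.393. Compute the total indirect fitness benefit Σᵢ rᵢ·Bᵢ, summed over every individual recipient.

0.8725

r to a half-sibling = 0.25 (half-sibs share one parent — one path of length 2: r = (1/2)^2 = 1/4).
r to a first cousin = 0.125 (first cousins share one grandparent pair — two paths of length 4: r = 2·(1/2)^4 = 1/8).
r to an offspring = 0.5 (one parent–offspring link: r = (1/2)^1 = 1/2).
r to a half first cousin = 0.0625 (half first cousins share one grandparent — one path of length 4: r = (1/2)^4 = 1/16).
Summing one r·B term per recipient: 1·0.25·0.14 + 2·0.125·0.429 + 4·0.5·0.316 + 4·0.0625·0.393 = 0.8725.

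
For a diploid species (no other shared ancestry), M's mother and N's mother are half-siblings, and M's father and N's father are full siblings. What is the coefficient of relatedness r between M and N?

Wright's path rule: contributions from independent ancestry routes add.
M and N are related in two ways: half first cousins through their mothers (r = 1/16) and first cousins through their fathers (r = 1/8).
r = 1/16 + 1/8 = 3/16 = 0.1875.

0.1875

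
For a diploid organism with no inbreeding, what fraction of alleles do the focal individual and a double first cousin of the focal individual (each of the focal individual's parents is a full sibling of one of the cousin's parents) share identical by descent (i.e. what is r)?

0.25

Each parent–offspring link contributes a factor of 1/2, and independent paths through distinct common ancestors add.
Double first cousins share both grandparent pairs — four paths of length 4: r = 4·(1/2)^4 = 1/4.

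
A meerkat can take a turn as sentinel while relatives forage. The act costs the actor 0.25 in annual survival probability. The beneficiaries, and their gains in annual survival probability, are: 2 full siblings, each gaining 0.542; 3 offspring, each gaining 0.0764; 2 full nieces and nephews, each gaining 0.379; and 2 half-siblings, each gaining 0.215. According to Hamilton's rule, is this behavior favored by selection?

Yes

Hamilton's rule: the trait is favored when the sum of r·B over every recipient exceeds the actor's cost C.
r to a full sibling = 0.5 (full sibs share both parents — two paths of length 2: r = 2·(1/2)^2 = 1/2).
r to an offspring = 1/2 (one parent–offspring link: r = (1/2)^1 = 1/2).
r to a full niece or nephew = 0.25 (full aunt/uncle↔niece/nephew: two paths of length 3 through the shared grandparent pair: r = 2·(1/2)^3 = 1/4).
r to a half-sibling = 0.25 (half-sibs share one parent — one path of length 2: r = (1/2)^2 = 1/4).
Summing one r·B term per recipient: 2·0.5·0.542 + 3·0.5·0.0764 + 2·0.25·0.379 + 2·0.25·0.215 = 0.9536.
0.9536 > 0.25: the indirect benefit exceeds the cost.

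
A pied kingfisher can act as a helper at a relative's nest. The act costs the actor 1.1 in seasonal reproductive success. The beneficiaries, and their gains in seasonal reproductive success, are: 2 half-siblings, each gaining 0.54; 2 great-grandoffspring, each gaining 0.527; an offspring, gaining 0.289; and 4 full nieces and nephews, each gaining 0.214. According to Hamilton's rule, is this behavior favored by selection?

No

Hamilton's rule: the trait is favored when the sum of r·B over every recipient exceeds the actor's cost C.
r to a half-sibling = 0.25 (half-sibs share one parent — one path of length 2: r = (1/2)^2 = 1/4).
r to a great-grandoffspring = 1/8 (three parent–offspring links: r = (1/2)^3 = 1/8).
r to an offspring = 0.5 (one parent–offspring link: r = (1/2)^1 = 1/2).
r to a full niece or nephew = 0.25 (full aunt/uncle↔niece/nephew: two paths of length 3 through the shared grandparent pair: r = 2·(1/2)^3 = 1/4).
Summing one r·B term per recipient: 2·0.25·0.54 + 2·0.125·0.527 + 1·0.5·0.289 + 4·0.25·0.214 = 0.76025.
0.76025 < 1.1: the indirect benefit is less than the cost.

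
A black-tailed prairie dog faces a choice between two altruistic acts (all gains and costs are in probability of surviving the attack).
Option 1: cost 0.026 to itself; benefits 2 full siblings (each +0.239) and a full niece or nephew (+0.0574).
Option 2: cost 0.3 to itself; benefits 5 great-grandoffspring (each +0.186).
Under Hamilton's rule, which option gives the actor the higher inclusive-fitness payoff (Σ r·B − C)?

Option 1: r to a full sibling = 0.5.
Option 1: r to a full niece or nephew = 0.25.
Option 1: Σ r·B − C = (2·0.5·0.239 + 1·0.25·0.0574) − 0.026 = 0.22735.
Option 2: r to a great-grandoffspring = 0.125.
Option 2: Σ r·B − C = (5·0.125·0.186) − 0.3 = -0.18375.
Option 1 has the higher net inclusive-fitness payoff.

Option 1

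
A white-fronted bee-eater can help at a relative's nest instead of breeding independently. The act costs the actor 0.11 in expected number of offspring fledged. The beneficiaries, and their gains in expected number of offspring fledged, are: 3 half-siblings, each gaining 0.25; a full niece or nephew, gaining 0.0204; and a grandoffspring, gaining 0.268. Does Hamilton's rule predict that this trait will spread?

Hamilton's rule: the trait is favored when the sum of r·B over every recipient exceeds the actor's cost C.
r to a half-sibling = 0.25 (half-sibs share one parent — one path of length 2: r = (1/2)^2 = 1/4).
r to a full niece or nephew = 0.25 (full aunt/uncle↔niece/nephew: two paths of length 3 through the shared grandparent pair: r = 2·(1/2)^3 = 1/4).
r to a grandoffspring = 1/4 (two parent–offspring links: r = (1/2)^2 = 1/4).
Summing one r·B term per recipient: 3·0.25·0.25 + 1·0.25·0.0204 + 1·0.25·0.268 = 0.2596.
0.2596 > 0.11: the indirect benefit exceeds the cost.

Yes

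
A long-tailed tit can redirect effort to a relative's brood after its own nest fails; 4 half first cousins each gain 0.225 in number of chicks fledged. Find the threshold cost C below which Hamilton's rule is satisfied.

r to a half first cousin = 1/16 (half first cousins share one grandparent — one path of length 4: r = (1/2)^4 = 1/16).
Hamilton's rule: n·r·B > C, so the trait is favored while C < n·r·B = 4·0.0625·0.225 = 0.05625.

0.05625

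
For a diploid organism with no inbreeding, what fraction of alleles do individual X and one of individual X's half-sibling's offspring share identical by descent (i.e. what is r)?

0.125

Each parent–offspring link contributes a factor of 1/2, and independent paths through distinct common ancestors add.
Half-aunt/uncle↔niece/nephew: one path of length 3: r = (1/2)^3 = 1/8.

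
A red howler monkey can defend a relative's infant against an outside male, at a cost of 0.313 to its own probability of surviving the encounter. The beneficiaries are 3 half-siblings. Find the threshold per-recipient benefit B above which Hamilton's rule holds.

0.4173

r to a half-sibling = 1/4 (half-sibs share one parent — one path of length 2: r = (1/2)^2 = 1/4).
Hamilton's rule with n recipients of equal r: n·r·B > C, so B > C/(n·r) = 0.313/(3·0.25) = 0.4173.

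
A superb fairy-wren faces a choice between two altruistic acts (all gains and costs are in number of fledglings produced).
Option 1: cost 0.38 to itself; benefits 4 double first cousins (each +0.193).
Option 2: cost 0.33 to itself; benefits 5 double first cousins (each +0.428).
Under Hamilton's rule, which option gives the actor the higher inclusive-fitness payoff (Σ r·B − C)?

Option 2

Option 1: r to a double first cousin = 0.25.
Option 1: Σ r·B − C = (4·0.25·0.193) − 0.38 = -0.187.
Option 2: r to a double first cousin = 0.25.
Option 2: Σ r·B − C = (5·0.25·0.428) − 0.33 = 0.205.
Option 2 has the higher net inclusive-fitness payoff.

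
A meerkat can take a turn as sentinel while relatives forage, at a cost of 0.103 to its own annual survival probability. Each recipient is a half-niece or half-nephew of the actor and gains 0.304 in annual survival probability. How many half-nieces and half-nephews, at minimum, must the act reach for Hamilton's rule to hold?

3

r to a half-niece or half-nephew = 0.125 (half-aunt/uncle↔niece/nephew: one path of length 3: r = (1/2)^3 = 1/8).
Hamilton's rule: n·r·B > C  ⇒  n > C/(r·B) = 0.103/(0.125·0.304) = 2.711.
The smallest integer exceeding 2.711 is 3.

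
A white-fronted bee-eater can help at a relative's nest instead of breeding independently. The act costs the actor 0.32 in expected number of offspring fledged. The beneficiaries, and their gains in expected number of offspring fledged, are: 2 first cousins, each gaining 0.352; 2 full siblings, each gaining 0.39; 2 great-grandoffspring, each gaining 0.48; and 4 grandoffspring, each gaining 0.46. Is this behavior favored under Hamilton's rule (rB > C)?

Hamilton's rule: the trait is favored when the sum of r·B over every recipient exceeds the actor's cost C.
r to a first cousin = 0.125 (first cousins share one grandparent pair — two paths of length 4: r = 2·(1/2)^4 = 1/8).
r to a full sibling = 0.5 (full sibs share both parents — two paths of length 2: r = 2·(1/2)^2 = 1/2).
r to a great-grandoffspring = 1/8 (three parent–offspring links: r = (1/2)^3 = 1/8).
r to a grandoffspring = 1/4 (two parent–offspring links: r = (1/2)^2 = 1/4).
Summing one r·B term per recipient: 2·0.125·0.352 + 2·0.5·0.39 + 2·0.125·0.48 + 4·0.25·0.46 = 1.058.
1.058 > 0.32: the indirect benefit exceeds the cost.

Yes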